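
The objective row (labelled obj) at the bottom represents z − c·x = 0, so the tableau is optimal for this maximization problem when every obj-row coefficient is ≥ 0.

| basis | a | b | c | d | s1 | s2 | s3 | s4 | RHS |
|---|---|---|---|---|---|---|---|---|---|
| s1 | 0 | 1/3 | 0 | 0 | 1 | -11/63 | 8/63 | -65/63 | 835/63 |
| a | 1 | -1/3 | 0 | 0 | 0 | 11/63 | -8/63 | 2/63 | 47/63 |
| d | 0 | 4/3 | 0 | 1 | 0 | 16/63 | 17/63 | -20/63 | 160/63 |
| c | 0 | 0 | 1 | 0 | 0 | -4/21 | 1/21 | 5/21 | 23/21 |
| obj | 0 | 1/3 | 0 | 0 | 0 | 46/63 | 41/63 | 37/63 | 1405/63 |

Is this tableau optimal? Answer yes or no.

yes

Every obj-row coefficient is ≥ 0, so the tableau is optimal.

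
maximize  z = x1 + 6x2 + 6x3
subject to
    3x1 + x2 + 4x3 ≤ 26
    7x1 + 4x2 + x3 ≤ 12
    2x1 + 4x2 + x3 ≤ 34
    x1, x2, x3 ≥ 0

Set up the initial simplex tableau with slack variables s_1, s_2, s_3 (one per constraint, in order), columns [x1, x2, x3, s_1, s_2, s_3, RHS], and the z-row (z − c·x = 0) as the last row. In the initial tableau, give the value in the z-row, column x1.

The z-row carries the negated objective coefficients: the x1 entry is -1.

-1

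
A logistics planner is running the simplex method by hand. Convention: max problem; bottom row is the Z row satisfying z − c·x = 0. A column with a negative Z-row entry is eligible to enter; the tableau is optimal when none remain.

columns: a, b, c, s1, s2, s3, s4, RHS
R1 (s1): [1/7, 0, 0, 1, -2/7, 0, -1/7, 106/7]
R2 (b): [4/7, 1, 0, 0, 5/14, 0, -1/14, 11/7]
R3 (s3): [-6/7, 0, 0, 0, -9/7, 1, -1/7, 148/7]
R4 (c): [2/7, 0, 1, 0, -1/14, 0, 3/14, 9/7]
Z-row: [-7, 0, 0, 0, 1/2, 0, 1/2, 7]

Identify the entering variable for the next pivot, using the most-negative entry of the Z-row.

a

Negative Z-row entries: a: -7.
The most negative is -7 in column a, so a enters.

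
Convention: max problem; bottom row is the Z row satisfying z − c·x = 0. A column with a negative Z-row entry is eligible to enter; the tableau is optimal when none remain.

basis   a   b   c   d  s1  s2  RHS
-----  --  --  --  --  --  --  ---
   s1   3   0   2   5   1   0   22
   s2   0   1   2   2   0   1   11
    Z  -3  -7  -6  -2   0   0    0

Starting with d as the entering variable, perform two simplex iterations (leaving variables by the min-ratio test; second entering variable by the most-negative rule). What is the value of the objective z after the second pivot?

121/5

Ratio test on column d — row 1: 22/5 = 22/5; row 2: 11/2 = 11/2. Minimum is 22/5 at row 1 (s1 leaves); pivot element 5.
Pivot on row 1; the Z-row RHS becomes 0 − (-2)·(22/5) = 44/5.
Next entering variable (most negative Z-row entry -7): b.
Ratio test on column b — row 1: entry 0 ≤ 0; row 2: (11/5)/1 = 11/5. Minimum is 11/5 at row 2 (s2 leaves); pivot element 1.
After the second pivot the Z-row RHS is 44/5 − (-7)·(11/5) = 121/5.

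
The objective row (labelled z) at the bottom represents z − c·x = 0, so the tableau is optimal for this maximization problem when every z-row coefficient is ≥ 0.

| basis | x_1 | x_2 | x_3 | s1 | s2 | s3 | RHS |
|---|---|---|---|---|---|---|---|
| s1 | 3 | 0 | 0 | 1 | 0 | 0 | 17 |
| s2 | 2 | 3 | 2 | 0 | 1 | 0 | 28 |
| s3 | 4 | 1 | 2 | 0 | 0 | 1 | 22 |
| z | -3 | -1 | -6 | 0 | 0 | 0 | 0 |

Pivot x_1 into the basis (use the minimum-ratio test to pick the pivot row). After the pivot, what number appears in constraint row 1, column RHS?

Ratio test on column x_1 — row 1: 17/3 = 17/3; row 2: 28/2 = 14; row 3: 22/4 = 11/2. Minimum is 11/2 at row 3 (s3 leaves); pivot element 4.
Divide row 3 by 4; eliminate column x_1 from the other rows.
Row 1 update in column RHS: 17 − 3·(11/2) = 1/2.

1/2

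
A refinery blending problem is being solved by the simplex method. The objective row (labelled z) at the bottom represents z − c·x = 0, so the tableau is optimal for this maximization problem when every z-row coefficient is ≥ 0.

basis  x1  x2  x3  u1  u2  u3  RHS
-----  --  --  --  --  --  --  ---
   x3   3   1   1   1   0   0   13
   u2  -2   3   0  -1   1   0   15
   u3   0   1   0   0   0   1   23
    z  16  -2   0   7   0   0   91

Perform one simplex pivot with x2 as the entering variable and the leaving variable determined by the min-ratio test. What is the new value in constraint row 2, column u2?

1/3

Ratio test on column x2 — row 1: 13/1 = 13; row 2: 15/3 = 5; row 3: 23/1 = 23. Minimum is 5 at row 2 (u2 leaves); pivot element 3.
Divide row 2 by 3; eliminate column x2 from the other rows.
In the new row 2, the u2 entry is the old entry divided by the pivot: 1/3 = 1/3.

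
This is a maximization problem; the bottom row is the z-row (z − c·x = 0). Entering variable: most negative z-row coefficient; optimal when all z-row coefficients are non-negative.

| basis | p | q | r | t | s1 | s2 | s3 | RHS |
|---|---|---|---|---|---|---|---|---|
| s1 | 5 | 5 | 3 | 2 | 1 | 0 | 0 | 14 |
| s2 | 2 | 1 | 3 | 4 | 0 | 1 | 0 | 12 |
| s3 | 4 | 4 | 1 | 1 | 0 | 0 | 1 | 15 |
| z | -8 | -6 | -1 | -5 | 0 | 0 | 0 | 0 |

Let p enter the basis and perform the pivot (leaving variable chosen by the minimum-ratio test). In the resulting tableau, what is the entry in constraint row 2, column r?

9/5

Ratio test on column p — row 1: 14/5 = 14/5; row 2: 12/2 = 6; row 3: 15/4 = 15/4. Minimum is 14/5 at row 1 (s1 leaves); pivot element 5.
Divide row 1 by 5; eliminate column p from the other rows.
Row 2 update in column r: 3 − 2·(3/5) = 9/5.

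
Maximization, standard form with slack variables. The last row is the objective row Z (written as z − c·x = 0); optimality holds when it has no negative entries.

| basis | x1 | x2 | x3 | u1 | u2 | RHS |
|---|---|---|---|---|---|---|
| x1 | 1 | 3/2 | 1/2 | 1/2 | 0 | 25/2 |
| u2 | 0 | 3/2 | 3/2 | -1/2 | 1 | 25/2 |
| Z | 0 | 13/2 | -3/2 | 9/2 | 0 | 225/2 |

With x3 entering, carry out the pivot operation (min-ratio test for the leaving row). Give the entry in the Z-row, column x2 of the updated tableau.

Ratio test on column x3 — row 1: (25/2)/(1/2) = 25; row 2: (25/2)/(3/2) = 25/3. Minimum is 25/3 at row 2 (u2 leaves); pivot element 3/2.
Divide row 2 by 3/2; eliminate column x3 from the other rows.
Z-row update in column x2: 13/2 − (-3/2)·1 = 8.

8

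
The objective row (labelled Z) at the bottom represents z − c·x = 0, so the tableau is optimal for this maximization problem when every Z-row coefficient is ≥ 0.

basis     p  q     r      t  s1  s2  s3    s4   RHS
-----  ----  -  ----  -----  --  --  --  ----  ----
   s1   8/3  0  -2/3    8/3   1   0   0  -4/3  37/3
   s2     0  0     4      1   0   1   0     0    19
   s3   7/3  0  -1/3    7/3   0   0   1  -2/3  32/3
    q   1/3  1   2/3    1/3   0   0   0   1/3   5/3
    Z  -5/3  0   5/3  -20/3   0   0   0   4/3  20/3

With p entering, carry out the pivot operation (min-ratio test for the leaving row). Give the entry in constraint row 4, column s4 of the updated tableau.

3/7

Ratio test on column p — row 1: (37/3)/(8/3) = 37/8; row 2: entry 0 ≤ 0; row 3: (32/3)/(7/3) = 32/7; row 4: (5/3)/(1/3) = 5. Minimum is 32/7 at row 3 (s3 leaves); pivot element 7/3.
Divide row 3 by 7/3; eliminate column p from the other rows.
Row 4 update in column s4: 1/3 − (1/3)·(-2/7) = 3/7.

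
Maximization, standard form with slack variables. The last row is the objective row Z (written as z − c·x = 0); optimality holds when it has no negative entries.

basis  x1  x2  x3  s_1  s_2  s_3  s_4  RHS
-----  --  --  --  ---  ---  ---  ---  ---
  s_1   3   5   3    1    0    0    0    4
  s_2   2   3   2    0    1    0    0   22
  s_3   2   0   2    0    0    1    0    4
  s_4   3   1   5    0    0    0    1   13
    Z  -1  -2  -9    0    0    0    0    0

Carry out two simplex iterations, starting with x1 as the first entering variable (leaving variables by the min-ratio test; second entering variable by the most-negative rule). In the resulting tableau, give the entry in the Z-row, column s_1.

3

Ratio test on column x1 — row 1: 4/3 = 4/3; row 2: 22/2 = 11; row 3: 4/2 = 2; row 4: 13/3 = 13/3. Minimum is 4/3 at row 1 (s_1 leaves); pivot element 3.
Divide row 1 by 3; eliminate column x1 from the other rows.
Second iteration: most negative Z-row entry is -8 in column x3, so x3 enters.
Ratio test on column x3 — row 1: (4/3)/1 = 4/3; row 2: entry 0 ≤ 0; row 3: entry 0 ≤ 0; row 4: 9/2 = 9/2. Minimum is 4/3 at row 1 (x1 leaves); pivot element 1.
Divide row 1 by 1; eliminate column x3 from the other rows.
After both pivots, the entry at the Z-row, column s_1 is 3.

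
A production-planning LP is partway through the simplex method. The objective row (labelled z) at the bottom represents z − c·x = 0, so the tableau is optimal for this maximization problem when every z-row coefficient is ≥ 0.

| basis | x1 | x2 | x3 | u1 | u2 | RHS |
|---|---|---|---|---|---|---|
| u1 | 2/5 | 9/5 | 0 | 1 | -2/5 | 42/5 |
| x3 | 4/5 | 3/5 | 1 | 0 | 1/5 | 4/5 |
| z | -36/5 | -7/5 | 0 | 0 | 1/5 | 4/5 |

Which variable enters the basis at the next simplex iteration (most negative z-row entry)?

Negative z-row entries: x1: -36/5, x2: -7/5.
The most negative is -36/5 in column x1, so x1 enters.

x1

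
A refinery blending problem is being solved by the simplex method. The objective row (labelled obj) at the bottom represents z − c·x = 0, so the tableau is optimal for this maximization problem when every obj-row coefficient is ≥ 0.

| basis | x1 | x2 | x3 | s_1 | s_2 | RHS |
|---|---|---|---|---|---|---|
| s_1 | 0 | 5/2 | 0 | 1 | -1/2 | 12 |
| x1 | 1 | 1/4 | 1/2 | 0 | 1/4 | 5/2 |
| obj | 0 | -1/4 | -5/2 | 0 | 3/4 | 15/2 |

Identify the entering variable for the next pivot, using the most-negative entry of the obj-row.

Negative obj-row entries: x2: -1/4, x3: -5/2.
The most negative is -5/2 in column x3, so x3 enters.

x3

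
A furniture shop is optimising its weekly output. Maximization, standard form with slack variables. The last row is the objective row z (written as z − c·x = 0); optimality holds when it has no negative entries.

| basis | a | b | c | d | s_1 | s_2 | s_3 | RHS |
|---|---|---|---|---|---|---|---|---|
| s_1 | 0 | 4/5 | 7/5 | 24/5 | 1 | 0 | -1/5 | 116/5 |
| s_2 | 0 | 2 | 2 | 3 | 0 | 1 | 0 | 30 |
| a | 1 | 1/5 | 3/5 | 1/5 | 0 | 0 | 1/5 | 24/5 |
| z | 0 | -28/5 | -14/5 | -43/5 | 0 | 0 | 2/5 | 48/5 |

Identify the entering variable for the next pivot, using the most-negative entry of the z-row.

d

Negative z-row entries: b: -28/5, c: -14/5, d: -43/5.
The most negative is -43/5 in column d, so d enters.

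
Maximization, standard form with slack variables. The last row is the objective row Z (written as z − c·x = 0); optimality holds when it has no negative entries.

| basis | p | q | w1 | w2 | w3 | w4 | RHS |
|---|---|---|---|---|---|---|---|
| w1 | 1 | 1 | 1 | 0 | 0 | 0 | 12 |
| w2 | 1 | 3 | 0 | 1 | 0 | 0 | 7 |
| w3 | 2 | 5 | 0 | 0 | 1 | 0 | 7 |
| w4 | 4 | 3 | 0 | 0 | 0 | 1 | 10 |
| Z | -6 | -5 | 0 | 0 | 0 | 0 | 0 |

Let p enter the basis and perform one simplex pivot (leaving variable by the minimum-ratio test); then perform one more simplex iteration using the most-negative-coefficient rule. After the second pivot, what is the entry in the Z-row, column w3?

1/7

Ratio test on column p — row 1: 12/1 = 12; row 2: 7/1 = 7; row 3: 7/2 = 7/2; row 4: 10/4 = 5/2. Minimum is 5/2 at row 4 (w4 leaves); pivot element 4.
Divide row 4 by 4; eliminate column p from the other rows.
Second iteration: most negative Z-row entry is -1/2 in column q, so q enters.
Ratio test on column q — row 1: (19/2)/(1/4) = 38; row 2: (9/2)/(9/4) = 2; row 3: 2/(7/2) = 4/7; row 4: (5/2)/(3/4) = 10/3. Minimum is 4/7 at row 3 (w3 leaves); pivot element 7/2.
Divide row 3 by 7/2; eliminate column q from the other rows.
After both pivots, the entry at the Z-row, column w3 is 1/7.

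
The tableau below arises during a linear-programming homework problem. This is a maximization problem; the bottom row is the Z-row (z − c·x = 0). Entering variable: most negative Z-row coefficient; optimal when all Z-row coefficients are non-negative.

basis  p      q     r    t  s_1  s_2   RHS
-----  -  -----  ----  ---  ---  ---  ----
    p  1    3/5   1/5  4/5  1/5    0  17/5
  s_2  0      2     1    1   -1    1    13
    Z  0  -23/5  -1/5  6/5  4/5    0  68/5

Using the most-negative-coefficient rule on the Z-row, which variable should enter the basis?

q

Negative Z-row entries: q: -23/5, r: -1/5.
The most negative is -23/5 in column q, so q enters.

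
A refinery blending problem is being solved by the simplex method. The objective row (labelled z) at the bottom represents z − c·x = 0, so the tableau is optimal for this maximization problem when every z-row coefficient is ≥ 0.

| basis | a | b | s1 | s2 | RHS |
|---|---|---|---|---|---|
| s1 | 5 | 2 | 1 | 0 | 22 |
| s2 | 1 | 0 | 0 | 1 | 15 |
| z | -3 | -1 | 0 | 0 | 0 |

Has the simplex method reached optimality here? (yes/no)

The z-row has a negative entry -3 in column a, so it is not optimal.

no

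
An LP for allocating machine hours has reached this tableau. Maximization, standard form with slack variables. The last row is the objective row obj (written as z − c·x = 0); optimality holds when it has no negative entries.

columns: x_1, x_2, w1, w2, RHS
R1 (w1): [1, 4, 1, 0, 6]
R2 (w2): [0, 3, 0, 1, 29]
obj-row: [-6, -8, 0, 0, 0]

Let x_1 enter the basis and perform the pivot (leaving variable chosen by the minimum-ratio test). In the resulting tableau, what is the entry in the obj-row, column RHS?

Ratio test on column x_1 — row 1: 6/1 = 6; row 2: entry 0 ≤ 0. Minimum is 6 at row 1 (w1 leaves); pivot element 1.
Divide row 1 by 1; eliminate column x_1 from the other rows.
obj-row update in column RHS: 0 − (-6)·6 = 36.

36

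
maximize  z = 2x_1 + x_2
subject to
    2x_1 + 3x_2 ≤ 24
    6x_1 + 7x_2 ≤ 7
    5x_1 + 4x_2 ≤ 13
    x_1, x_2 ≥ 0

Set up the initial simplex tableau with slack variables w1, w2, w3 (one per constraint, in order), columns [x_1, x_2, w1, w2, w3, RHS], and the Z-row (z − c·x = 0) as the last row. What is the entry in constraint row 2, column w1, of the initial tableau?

0

Slack w1 belongs to constraint 1; its column is the unit vector e_1, so the entry in row 2 is 0.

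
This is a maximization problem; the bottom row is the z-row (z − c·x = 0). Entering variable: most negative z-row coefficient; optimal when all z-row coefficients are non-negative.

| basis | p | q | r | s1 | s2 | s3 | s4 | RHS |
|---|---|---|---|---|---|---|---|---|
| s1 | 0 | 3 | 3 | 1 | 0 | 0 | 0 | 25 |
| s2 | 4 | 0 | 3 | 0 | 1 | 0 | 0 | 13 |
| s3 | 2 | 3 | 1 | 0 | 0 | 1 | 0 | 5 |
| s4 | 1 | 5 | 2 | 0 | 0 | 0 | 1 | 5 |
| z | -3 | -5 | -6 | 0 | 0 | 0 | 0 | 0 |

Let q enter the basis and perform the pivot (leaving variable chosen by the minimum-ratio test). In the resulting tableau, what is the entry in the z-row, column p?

Ratio test on column q — row 1: 25/3 = 25/3; row 2: entry 0 ≤ 0; row 3: 5/3 = 5/3; row 4: 5/5 = 1. Minimum is 1 at row 4 (s4 leaves); pivot element 5.
Divide row 4 by 5; eliminate column q from the other rows.
z-row update in column p: -3 − (-5)·(1/5) = -2.

-2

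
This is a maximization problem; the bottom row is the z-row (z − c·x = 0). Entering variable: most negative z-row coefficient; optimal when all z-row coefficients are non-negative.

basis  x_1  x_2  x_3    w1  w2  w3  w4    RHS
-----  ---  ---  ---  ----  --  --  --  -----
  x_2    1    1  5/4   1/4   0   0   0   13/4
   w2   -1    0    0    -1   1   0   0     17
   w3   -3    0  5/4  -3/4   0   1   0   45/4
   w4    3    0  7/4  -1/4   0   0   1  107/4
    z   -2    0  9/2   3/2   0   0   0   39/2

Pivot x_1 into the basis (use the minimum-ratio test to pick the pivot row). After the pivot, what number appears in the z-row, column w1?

Ratio test on column x_1 — row 1: (13/4)/1 = 13/4; row 2: entry -1 ≤ 0; row 3: entry -3 ≤ 0; row 4: (107/4)/3 = 107/12. Minimum is 13/4 at row 1 (x_2 leaves); pivot element 1.
Divide row 1 by 1; eliminate column x_1 from the other rows.
z-row update in column w1: 3/2 − (-2)·(1/4) = 2.

2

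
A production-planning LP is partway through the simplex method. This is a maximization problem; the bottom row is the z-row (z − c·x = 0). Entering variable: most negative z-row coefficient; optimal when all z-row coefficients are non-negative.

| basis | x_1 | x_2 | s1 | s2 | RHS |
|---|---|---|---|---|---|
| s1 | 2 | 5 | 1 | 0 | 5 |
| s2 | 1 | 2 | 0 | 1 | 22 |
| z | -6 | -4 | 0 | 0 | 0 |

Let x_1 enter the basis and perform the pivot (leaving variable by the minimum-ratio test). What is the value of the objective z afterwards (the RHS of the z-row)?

15

Ratio test on column x_1 — row 1: 5/2 = 5/2; row 2: 22/1 = 22. Minimum is 5/2 at row 1 (s1 leaves); pivot element 2.
Pivot on row 1; the z-row RHS becomes 0 − (-6)·(5/2) = 15.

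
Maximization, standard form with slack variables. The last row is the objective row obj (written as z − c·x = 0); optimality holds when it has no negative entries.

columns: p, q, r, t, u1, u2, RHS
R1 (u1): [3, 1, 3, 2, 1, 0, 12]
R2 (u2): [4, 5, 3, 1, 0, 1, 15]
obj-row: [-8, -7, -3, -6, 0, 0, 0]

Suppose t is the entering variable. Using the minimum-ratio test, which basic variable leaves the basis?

Column t entries and ratios — u1: 12/2 = 6; u2: 15/1 = 15.
Smallest ratio is 6 in the row of u1, so u1 leaves.

u1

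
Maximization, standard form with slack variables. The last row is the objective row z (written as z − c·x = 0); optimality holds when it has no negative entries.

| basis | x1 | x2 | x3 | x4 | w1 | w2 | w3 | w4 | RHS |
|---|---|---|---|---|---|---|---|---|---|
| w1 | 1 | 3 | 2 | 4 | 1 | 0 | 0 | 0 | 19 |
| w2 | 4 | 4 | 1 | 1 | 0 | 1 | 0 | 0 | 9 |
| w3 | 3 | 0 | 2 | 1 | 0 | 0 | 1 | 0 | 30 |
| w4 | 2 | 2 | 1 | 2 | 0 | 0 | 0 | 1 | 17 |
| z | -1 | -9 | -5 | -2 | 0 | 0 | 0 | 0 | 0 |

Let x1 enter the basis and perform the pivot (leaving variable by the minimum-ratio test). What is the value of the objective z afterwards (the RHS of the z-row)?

9/4

Ratio test on column x1 — row 1: 19/1 = 19; row 2: 9/4 = 9/4; row 3: 30/3 = 10; row 4: 17/2 = 17/2. Minimum is 9/4 at row 2 (w2 leaves); pivot element 4.
Pivot on row 2; the z-row RHS becomes 0 − (-1)·(9/4) = 9/4.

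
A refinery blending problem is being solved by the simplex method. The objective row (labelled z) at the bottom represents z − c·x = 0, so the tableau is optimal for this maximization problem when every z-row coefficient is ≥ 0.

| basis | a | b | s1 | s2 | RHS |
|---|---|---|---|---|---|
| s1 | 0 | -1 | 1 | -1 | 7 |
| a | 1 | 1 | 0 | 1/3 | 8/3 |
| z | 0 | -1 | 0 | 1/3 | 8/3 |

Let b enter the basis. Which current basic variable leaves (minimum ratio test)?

Column b entries and ratios — s1: -1 ≤ 0, skip; a: (8/3)/1 = 8/3.
Smallest ratio is 8/3 in the row of a, so a leaves.

a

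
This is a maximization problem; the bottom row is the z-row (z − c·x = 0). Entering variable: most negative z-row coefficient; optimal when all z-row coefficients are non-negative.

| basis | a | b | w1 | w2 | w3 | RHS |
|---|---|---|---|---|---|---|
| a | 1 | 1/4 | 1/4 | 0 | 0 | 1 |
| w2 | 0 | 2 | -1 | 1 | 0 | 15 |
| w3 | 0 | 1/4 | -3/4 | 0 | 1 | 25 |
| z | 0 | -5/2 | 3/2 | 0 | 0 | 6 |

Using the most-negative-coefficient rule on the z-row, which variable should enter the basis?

Negative z-row entries: b: -5/2.
The most negative is -5/2 in column b, so b enters.

b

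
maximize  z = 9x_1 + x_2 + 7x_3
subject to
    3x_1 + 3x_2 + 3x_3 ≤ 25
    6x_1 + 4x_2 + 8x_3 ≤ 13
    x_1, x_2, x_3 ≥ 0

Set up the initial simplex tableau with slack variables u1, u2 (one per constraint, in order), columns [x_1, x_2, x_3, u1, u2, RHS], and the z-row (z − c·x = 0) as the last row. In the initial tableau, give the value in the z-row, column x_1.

-9

The z-row carries the negated objective coefficients: the x_1 entry is -9.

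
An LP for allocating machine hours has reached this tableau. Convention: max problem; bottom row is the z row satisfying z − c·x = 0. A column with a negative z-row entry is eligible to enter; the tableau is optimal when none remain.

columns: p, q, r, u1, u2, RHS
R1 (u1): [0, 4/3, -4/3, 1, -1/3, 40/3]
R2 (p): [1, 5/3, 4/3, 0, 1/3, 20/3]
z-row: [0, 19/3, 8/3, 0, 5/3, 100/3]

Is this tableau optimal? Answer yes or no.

yes

Every z-row coefficient is ≥ 0, so the tableau is optimal.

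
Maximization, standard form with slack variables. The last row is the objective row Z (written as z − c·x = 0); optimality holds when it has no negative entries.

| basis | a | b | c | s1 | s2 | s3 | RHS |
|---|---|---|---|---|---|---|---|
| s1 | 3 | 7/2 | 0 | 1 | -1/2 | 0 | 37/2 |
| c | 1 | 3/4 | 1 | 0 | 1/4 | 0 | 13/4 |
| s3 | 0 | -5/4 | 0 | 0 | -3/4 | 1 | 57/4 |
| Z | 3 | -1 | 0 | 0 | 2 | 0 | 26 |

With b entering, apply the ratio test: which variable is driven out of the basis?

Column b entries and ratios — s1: (37/2)/(7/2) = 37/7; c: (13/4)/(3/4) = 13/3; s3: -5/4 ≤ 0, skip.
Smallest ratio is 13/3 in the row of c, so c leaves.

c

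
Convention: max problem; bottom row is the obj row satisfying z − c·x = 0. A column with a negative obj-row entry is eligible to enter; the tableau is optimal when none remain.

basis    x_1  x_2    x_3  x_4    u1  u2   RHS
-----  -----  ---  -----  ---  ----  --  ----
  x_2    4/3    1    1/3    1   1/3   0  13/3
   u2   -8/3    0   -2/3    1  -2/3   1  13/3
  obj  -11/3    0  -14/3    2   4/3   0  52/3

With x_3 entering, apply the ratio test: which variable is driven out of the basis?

x_2

Column x_3 entries and ratios — x_2: (13/3)/(1/3) = 13; u2: -2/3 ≤ 0, skip.
Smallest ratio is 13 in the row of x_2, so x_2 leaves.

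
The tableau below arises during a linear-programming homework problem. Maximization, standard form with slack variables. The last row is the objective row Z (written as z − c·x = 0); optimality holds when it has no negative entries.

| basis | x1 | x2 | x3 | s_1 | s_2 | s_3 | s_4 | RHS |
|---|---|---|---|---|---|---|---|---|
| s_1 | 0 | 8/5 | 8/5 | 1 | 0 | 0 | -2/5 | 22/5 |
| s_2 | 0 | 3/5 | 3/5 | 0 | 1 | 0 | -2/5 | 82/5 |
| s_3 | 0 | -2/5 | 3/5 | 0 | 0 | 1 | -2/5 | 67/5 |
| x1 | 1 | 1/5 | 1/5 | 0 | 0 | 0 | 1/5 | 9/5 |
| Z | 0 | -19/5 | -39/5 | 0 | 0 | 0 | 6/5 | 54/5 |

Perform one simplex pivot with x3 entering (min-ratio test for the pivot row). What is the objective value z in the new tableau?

Ratio test on column x3 — row 1: (22/5)/(8/5) = 11/4; row 2: (82/5)/(3/5) = 82/3; row 3: (67/5)/(3/5) = 67/3; row 4: (9/5)/(1/5) = 9. Minimum is 11/4 at row 1 (s_1 leaves); pivot element 8/5.
Pivot on row 1; the Z-row RHS becomes 54/5 − (-39/5)·(11/4) = 129/4.

129/4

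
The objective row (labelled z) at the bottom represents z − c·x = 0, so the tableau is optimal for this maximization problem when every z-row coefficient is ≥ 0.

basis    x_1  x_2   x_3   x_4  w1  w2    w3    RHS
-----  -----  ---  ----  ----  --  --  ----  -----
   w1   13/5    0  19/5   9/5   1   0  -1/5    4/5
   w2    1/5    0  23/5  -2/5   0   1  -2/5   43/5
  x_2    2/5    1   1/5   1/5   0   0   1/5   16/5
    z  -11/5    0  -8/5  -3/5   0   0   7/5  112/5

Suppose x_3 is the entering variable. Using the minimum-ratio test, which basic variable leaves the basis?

w1

Column x_3 entries and ratios — w1: (4/5)/(19/5) = 4/19; w2: (43/5)/(23/5) = 43/23; x_2: (16/5)/(1/5) = 16.
Smallest ratio is 4/19 in the row of w1, so w1 leaves.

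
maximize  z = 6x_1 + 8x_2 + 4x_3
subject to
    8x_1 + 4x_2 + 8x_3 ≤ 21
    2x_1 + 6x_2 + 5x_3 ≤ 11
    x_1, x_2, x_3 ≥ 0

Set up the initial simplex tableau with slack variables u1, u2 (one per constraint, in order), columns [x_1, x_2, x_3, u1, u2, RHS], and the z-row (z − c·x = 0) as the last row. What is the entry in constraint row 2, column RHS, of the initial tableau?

11

The RHS of constraint 2 is b_2 = 11.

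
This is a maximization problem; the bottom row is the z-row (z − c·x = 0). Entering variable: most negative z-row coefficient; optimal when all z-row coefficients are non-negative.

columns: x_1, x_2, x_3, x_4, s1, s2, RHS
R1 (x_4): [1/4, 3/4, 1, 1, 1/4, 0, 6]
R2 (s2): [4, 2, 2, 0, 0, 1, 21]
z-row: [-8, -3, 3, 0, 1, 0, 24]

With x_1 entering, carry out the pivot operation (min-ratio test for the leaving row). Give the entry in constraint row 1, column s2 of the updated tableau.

Ratio test on column x_1 — row 1: 6/(1/4) = 24; row 2: 21/4 = 21/4. Minimum is 21/4 at row 2 (s2 leaves); pivot element 4.
Divide row 2 by 4; eliminate column x_1 from the other rows.
Row 1 update in column s2: 0 − (1/4)·(1/4) = -1/16.

-1/16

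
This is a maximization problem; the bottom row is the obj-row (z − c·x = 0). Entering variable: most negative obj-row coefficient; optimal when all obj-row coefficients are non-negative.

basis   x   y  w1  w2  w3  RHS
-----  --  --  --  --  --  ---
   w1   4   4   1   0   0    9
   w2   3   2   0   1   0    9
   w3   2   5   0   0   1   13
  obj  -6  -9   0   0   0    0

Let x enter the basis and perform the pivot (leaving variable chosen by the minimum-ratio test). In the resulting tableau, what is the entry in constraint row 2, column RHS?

9/4

Ratio test on column x — row 1: 9/4 = 9/4; row 2: 9/3 = 3; row 3: 13/2 = 13/2. Minimum is 9/4 at row 1 (w1 leaves); pivot element 4.
Divide row 1 by 4; eliminate column x from the other rows.
Row 2 update in column RHS: 9 − 3·(9/4) = 9/4.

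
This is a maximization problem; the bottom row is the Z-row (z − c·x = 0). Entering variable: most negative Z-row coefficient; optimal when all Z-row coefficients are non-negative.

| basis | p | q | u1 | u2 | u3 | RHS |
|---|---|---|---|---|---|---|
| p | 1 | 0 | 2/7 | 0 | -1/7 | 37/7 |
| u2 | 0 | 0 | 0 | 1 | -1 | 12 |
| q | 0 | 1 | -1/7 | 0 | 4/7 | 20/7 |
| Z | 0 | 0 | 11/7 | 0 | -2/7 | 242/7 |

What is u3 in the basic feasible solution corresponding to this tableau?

u3 is not in the basis, so in the current basic feasible solution u3 = 0.

0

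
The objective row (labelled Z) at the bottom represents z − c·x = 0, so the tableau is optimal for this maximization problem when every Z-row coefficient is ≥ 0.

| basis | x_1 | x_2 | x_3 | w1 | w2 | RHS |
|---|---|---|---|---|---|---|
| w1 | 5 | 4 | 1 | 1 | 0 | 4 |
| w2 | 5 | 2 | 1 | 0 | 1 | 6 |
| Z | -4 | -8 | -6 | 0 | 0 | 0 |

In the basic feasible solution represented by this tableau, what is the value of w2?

6

w2 is basic (row 2); its value is the RHS of that row, 6.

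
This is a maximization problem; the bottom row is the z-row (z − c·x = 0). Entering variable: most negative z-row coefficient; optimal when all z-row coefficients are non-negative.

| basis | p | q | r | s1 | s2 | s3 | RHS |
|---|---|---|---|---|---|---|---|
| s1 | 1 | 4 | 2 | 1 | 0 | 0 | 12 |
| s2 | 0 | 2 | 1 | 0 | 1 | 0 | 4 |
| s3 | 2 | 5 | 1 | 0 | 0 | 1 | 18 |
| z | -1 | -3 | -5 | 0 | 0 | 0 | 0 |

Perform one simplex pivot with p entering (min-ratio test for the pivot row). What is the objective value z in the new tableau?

Ratio test on column p — row 1: 12/1 = 12; row 2: entry 0 ≤ 0; row 3: 18/2 = 9. Minimum is 9 at row 3 (s3 leaves); pivot element 2.
Pivot on row 3; the z-row RHS becomes 0 − (-1)·9 = 9.

9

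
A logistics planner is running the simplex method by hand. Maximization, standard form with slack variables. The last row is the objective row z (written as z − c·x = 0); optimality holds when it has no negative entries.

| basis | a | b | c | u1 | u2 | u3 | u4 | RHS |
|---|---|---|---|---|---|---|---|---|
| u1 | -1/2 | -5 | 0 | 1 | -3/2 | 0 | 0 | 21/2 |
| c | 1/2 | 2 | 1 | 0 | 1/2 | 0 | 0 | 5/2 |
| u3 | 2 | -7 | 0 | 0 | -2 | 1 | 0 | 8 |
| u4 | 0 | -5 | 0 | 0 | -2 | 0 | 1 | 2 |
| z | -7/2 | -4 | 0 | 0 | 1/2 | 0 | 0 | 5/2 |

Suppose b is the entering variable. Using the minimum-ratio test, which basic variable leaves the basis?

Column b entries and ratios — u1: -5 ≤ 0, skip; c: (5/2)/2 = 5/4; u3: -7 ≤ 0, skip; u4: -5 ≤ 0, skip.
Smallest ratio is 5/4 in the row of c, so c leaves.

c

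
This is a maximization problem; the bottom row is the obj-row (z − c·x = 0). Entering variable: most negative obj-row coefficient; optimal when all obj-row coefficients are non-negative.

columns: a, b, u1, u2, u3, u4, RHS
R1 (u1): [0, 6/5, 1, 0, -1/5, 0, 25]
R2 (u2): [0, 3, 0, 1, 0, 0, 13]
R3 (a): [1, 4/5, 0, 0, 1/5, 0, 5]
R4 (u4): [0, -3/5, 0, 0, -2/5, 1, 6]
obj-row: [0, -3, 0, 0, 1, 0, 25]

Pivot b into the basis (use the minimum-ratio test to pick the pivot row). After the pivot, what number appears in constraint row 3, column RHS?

Ratio test on column b — row 1: 25/(6/5) = 125/6; row 2: 13/3 = 13/3; row 3: 5/(4/5) = 25/4; row 4: entry -3/5 ≤ 0. Minimum is 13/3 at row 2 (u2 leaves); pivot element 3.
Divide row 2 by 3; eliminate column b from the other rows.
Row 3 update in column RHS: 5 − (4/5)·(13/3) = 23/15.

23/15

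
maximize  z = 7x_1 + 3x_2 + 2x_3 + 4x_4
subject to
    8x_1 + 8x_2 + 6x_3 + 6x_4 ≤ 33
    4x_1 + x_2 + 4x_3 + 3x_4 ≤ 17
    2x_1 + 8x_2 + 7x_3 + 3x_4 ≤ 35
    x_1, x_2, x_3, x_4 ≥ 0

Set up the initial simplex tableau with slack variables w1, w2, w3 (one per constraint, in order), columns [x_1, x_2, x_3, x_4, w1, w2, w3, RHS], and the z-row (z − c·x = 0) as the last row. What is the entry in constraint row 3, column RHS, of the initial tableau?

35

The RHS of constraint 3 is b_3 = 35.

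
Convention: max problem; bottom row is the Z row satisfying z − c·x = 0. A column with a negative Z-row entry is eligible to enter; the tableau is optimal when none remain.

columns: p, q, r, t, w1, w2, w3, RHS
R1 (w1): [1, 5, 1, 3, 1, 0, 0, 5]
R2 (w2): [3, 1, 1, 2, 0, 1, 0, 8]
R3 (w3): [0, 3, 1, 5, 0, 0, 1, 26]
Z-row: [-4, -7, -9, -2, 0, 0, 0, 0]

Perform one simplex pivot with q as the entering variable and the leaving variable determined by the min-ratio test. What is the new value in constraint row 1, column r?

1/5

Ratio test on column q — row 1: 5/5 = 1; row 2: 8/1 = 8; row 3: 26/3 = 26/3. Minimum is 1 at row 1 (w1 leaves); pivot element 5.
Divide row 1 by 5; eliminate column q from the other rows.
In the new row 1, the r entry is the old entry divided by the pivot: 1/5 = 1/5.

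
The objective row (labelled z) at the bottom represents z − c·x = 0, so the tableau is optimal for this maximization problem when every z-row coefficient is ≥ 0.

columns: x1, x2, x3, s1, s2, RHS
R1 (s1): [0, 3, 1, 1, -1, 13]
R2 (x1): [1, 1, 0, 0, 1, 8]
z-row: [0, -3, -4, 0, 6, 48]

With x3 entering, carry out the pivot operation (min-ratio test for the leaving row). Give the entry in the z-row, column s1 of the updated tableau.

Ratio test on column x3 — row 1: 13/1 = 13; row 2: entry 0 ≤ 0. Minimum is 13 at row 1 (s1 leaves); pivot element 1.
Divide row 1 by 1; eliminate column x3 from the other rows.
z-row update in column s1: 0 − (-4)·1 = 4.

4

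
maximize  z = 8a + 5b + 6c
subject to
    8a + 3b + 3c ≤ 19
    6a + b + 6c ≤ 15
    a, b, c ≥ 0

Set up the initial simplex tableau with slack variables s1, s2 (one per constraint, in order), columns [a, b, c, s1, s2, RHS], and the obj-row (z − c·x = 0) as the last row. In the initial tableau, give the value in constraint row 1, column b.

Constraint 1 has coefficient 3 on b.

3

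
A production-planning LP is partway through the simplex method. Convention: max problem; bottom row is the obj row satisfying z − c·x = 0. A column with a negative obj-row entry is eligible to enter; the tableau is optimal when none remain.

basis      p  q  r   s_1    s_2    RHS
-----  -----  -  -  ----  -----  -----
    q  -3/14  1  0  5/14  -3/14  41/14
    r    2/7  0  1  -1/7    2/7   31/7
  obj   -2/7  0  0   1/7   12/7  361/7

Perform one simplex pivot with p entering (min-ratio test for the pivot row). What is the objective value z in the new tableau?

Ratio test on column p — row 1: entry -3/14 ≤ 0; row 2: (31/7)/(2/7) = 31/2. Minimum is 31/2 at row 2 (r leaves); pivot element 2/7.
Pivot on row 2; the obj-row RHS becomes 361/7 − (-2/7)·(31/2) = 56.

56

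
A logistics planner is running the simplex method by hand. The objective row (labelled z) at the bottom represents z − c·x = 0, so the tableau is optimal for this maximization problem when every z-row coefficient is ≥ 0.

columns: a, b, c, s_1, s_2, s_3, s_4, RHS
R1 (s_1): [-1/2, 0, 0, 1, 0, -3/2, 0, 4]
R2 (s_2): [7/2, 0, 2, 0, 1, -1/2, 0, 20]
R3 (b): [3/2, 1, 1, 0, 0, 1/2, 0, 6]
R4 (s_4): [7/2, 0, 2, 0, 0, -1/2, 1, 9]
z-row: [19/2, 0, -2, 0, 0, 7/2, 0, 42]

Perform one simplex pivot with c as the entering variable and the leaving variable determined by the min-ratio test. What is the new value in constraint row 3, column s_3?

Ratio test on column c — row 1: entry 0 ≤ 0; row 2: 20/2 = 10; row 3: 6/1 = 6; row 4: 9/2 = 9/2. Minimum is 9/2 at row 4 (s_4 leaves); pivot element 2.
Divide row 4 by 2; eliminate column c from the other rows.
Row 3 update in column s_3: 1/2 − 1·(-1/4) = 3/4.

3/4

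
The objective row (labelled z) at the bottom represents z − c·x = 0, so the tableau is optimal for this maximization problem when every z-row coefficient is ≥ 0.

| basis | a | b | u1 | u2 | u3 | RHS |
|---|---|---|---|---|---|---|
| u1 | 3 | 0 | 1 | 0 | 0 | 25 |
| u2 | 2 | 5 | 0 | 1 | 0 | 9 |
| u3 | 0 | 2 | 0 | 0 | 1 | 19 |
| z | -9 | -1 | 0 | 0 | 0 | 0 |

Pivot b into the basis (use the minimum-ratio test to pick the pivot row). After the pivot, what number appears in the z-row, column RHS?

9/5

Ratio test on column b — row 1: entry 0 ≤ 0; row 2: 9/5 = 9/5; row 3: 19/2 = 19/2. Minimum is 9/5 at row 2 (u2 leaves); pivot element 5.
Divide row 2 by 5; eliminate column b from the other rows.
z-row update in column RHS: 0 − (-1)·(9/5) = 9/5.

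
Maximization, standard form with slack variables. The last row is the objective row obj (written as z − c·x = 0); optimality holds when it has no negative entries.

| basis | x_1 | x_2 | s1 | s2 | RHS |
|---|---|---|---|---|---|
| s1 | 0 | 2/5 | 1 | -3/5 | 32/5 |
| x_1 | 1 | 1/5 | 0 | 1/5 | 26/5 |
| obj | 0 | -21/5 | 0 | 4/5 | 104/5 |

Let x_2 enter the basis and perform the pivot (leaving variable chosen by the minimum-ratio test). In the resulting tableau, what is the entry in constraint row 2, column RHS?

2

Ratio test on column x_2 — row 1: (32/5)/(2/5) = 16; row 2: (26/5)/(1/5) = 26. Minimum is 16 at row 1 (s1 leaves); pivot element 2/5.
Divide row 1 by 2/5; eliminate column x_2 from the other rows.
Row 2 update in column RHS: 26/5 − (1/5)·16 = 2.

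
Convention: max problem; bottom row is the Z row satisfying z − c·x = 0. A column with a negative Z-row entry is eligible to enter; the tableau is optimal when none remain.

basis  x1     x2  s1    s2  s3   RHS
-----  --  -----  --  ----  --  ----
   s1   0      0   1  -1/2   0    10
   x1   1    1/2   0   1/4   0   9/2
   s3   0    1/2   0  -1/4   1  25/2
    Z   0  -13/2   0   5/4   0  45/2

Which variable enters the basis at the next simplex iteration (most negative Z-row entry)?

x2

Negative Z-row entries: x2: -13/2.
The most negative is -13/2 in column x2, so x2 enters.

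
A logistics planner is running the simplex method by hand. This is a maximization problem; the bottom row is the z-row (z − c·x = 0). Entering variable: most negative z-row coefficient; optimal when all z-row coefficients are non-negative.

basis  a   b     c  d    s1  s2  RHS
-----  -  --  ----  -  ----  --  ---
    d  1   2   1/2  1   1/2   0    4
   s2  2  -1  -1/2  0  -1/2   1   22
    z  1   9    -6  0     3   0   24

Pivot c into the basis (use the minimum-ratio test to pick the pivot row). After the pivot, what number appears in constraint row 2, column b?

Ratio test on column c — row 1: 4/(1/2) = 8; row 2: entry -1/2 ≤ 0. Minimum is 8 at row 1 (d leaves); pivot element 1/2.
Divide row 1 by 1/2; eliminate column c from the other rows.
Row 2 update in column b: -1 − (-1/2)·4 = 1.

1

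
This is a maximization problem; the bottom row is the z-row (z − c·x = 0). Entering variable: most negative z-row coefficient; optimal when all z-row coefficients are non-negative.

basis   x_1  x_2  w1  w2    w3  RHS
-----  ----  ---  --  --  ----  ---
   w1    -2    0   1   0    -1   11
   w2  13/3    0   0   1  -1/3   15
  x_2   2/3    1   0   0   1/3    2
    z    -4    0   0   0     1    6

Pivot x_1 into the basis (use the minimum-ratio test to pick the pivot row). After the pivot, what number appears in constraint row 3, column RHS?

Ratio test on column x_1 — row 1: entry -2 ≤ 0; row 2: 15/(13/3) = 45/13; row 3: 2/(2/3) = 3. Minimum is 3 at row 3 (x_2 leaves); pivot element 2/3.
Divide row 3 by 2/3; eliminate column x_1 from the other rows.
In the new row 3, the RHS entry is the old entry divided by the pivot: 2/(2/3) = 3.

3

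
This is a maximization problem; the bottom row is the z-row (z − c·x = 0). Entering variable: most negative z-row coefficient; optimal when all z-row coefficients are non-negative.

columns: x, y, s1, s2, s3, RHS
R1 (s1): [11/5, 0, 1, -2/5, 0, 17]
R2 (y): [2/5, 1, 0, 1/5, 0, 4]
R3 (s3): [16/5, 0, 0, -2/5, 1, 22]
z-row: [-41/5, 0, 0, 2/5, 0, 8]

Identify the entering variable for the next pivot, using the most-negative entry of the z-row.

x

Negative z-row entries: x: -41/5.
The most negative is -41/5 in column x, so x enters.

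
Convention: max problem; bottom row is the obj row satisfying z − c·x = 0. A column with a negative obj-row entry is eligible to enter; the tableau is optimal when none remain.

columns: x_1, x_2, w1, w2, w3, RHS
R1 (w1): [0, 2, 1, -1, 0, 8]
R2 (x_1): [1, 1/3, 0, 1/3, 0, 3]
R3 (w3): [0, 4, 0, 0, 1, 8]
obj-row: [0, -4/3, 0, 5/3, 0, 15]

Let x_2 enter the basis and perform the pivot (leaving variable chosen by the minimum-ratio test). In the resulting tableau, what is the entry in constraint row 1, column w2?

Ratio test on column x_2 — row 1: 8/2 = 4; row 2: 3/(1/3) = 9; row 3: 8/4 = 2. Minimum is 2 at row 3 (w3 leaves); pivot element 4.
Divide row 3 by 4; eliminate column x_2 from the other rows.
Row 1 update in column w2: -1 − 2·0 = -1.

-1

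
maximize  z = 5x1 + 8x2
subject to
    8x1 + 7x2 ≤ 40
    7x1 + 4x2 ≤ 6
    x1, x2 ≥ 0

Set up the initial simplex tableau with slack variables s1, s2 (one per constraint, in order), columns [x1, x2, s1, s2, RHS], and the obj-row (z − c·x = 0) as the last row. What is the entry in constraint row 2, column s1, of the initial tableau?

Slack s1 belongs to constraint 1; its column is the unit vector e_1, so the entry in row 2 is 0.

0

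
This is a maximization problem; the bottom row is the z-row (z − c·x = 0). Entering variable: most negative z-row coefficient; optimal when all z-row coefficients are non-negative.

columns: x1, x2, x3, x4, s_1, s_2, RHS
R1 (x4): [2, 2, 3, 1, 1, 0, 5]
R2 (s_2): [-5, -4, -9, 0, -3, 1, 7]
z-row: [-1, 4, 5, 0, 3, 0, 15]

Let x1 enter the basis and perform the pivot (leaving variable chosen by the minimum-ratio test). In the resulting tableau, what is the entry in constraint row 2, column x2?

1

Ratio test on column x1 — row 1: 5/2 = 5/2; row 2: entry -5 ≤ 0. Minimum is 5/2 at row 1 (x4 leaves); pivot element 2.
Divide row 1 by 2; eliminate column x1 from the other rows.
Row 2 update in column x2: -4 − (-5)·1 = 1.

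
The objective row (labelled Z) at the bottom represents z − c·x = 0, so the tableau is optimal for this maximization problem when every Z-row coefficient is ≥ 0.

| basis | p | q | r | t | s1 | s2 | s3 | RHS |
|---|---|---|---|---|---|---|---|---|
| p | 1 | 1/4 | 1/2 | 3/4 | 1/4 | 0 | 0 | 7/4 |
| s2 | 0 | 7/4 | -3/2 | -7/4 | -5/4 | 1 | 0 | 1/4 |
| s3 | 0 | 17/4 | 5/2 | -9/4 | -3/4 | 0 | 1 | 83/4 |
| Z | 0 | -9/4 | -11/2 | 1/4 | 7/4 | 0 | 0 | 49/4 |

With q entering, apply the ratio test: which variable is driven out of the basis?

Column q entries and ratios — p: (7/4)/(1/4) = 7; s2: (1/4)/(7/4) = 1/7; s3: (83/4)/(17/4) = 83/17.
Smallest ratio is 1/7 in the row of s2, so s2 leaves.

s2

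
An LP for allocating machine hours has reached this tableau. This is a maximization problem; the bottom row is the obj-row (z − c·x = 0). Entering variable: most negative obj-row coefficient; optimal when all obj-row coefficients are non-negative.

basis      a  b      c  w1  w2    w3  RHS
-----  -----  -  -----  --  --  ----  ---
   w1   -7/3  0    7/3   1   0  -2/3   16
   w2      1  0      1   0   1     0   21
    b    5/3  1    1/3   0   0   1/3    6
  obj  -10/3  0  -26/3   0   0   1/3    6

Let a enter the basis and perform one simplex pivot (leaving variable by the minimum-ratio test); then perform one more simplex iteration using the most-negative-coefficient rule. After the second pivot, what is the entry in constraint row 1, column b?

1/2

Ratio test on column a — row 1: entry -7/3 ≤ 0; row 2: 21/1 = 21; row 3: 6/(5/3) = 18/5. Minimum is 18/5 at row 3 (b leaves); pivot element 5/3.
Divide row 3 by 5/3; eliminate column a from the other rows.
Second iteration: most negative obj-row entry is -8 in column c, so c enters.
Ratio test on column c — row 1: (122/5)/(14/5) = 61/7; row 2: (87/5)/(4/5) = 87/4; row 3: (18/5)/(1/5) = 18. Minimum is 61/7 at row 1 (w1 leaves); pivot element 14/5.
Divide row 1 by 14/5; eliminate column c from the other rows.
After both pivots, the entry at constraint row 1, column b is 1/2.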